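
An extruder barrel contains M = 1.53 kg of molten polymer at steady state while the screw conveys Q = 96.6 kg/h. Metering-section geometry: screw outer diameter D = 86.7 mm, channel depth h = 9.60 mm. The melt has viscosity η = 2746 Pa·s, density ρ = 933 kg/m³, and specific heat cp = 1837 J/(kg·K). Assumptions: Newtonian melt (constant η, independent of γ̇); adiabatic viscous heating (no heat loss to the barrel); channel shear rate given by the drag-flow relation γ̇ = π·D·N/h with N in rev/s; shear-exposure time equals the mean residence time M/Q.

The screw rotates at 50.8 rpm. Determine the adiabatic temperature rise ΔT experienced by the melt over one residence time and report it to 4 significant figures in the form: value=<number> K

Q_s = Q / 3600 = 96.6 / 3600 = 0.0268333 kg/s
t_res = M / Q_s = 1.53 / 0.0268333 = 57.0186 s
D = 86.7 mm = 0.0867 m;  h = 9.60 mm = 0.0096 m;  N = 50.8 rpm / 60 = 0.846667 rev/s
Shear rate: γ̇ = πDN/h = π·0.0867·0.846667/0.0096 = 24.0221 s⁻¹
Adiabatic rise: ΔT = η γ̇² t_res / (ρ cp) = 2746·(24.0221)²·57.0186 / (933·1837) = 52.7165 K

value=52.72 K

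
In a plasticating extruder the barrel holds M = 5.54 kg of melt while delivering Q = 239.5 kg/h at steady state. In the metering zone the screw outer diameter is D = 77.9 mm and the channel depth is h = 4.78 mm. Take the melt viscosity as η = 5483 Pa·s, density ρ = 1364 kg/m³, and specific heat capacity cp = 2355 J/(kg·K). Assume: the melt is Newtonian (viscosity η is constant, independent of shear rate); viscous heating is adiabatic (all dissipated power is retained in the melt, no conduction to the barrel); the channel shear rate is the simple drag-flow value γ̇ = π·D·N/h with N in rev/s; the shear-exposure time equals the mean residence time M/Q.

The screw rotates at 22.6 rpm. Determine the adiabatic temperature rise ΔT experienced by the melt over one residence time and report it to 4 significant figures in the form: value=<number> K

value=52.86 K

Q_s = Q / 3600 = 239.5 / 3600 = 0.0665278 kg/s
t_res = M / Q_s = 5.54 ÷ 0.0665278 = 83.2735 s
Geometry in metres: D = 77.9 mm → 0.0779 m, h = 4.78 mm → 0.00478 m; screw speed N = 22.6 rpm = 0.376667 rev/s
γ̇ = π·D·N / h = π · 0.0779 · 0.376667 / 0.00478 = 19.2849 s⁻¹
Adiabatic rise: ΔT = η γ̇² t_res / (ρ cp) = 5483·(19.2849)²·83.2735 / (1364·2355) = 52.8631 K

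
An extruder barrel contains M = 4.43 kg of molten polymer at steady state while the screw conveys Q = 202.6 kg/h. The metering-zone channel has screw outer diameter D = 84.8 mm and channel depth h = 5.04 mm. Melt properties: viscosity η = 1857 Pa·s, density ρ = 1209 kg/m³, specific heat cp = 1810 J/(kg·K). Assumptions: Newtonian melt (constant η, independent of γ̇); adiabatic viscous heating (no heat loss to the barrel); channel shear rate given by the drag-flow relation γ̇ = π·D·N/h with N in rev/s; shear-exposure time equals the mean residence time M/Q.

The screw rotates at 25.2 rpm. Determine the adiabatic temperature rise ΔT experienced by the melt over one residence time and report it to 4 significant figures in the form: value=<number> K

Q_s = Q / 3600 = 202.6 / 3600 = 0.0562778 kg/s
Mean residence time: t_res = M/Q_s = 4.43 kg / 0.0562778 kg/s = 78.7167 s
Geometry in metres: D = 84.8 mm → 0.0848 m, h = 5.04 mm → 0.00504 m; screw speed N = 25.2 rpm = 0.42 rev/s
γ̇ = π·D·N / h = π · 0.0848 · 0.42 / 0.00504 = 22.2006 s⁻¹
ΔT = η·γ̇²·t_res/(ρ·cp) = [1857 × 22.2006² × 78.7167] / [1209 × 1810] = 32.9233 K

value=32.92 K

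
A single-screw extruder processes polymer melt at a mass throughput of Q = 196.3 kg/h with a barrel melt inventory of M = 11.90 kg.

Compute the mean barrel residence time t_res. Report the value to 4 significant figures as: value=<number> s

Throughput in SI: Q_s = 196.3 kg/h ÷ 3600 s/h = 0.0545278 kg/s
t_res = M / Q_s = 11.90 / 0.0545278 = 218.237 s

value=218.2 s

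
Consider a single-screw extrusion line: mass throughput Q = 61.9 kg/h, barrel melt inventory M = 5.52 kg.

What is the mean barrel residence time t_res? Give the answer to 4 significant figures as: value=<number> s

Q_s = Q / 3600 = 61.9 / 3600 = 0.0171944 kg/s
t_res = M / Q_s = 5.52 ÷ 0.0171944 = 321.034 s

value=321.0 s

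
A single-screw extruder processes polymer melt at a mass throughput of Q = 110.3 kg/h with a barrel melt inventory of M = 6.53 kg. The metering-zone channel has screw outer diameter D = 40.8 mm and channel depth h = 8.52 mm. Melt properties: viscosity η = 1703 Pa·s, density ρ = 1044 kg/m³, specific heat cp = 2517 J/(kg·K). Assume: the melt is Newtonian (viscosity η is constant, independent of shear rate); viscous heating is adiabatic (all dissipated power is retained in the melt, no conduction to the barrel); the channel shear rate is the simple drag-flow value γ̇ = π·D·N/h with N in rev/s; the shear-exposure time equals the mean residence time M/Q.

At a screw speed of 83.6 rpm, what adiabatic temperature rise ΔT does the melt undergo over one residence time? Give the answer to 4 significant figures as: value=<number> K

Convert throughput: Q = 110.3 kg/h = 110.3/3600 = 0.0306389 kg/s
t_res = M / Q_s = 6.53 / 0.0306389 = 213.128 s
Convert to SI: D = 0.0408 m, h = 0.00852 m, N = 83.6/60 = 1.39333 rev/s
Shear rate: γ̇ = πDN/h = π·0.0408·1.39333/0.00852 = 20.9617 s⁻¹
ΔT = η·γ̇²·t_res/(ρ·cp) = [1703 × 20.9617² × 213.128] / [1044 × 2517] = 60.6907 K

value=60.69 K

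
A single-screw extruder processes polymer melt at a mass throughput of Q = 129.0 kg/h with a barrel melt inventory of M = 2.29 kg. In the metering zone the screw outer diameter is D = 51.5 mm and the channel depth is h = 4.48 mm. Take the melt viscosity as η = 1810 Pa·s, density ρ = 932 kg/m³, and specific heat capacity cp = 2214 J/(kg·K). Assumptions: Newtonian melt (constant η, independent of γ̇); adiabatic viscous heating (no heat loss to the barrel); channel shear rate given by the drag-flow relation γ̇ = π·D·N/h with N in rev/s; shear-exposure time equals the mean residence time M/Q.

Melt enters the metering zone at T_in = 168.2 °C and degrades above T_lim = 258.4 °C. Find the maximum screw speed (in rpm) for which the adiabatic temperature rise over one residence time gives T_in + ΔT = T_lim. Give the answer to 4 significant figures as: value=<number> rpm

value=66.64 rpm

Q_s = Q / 3600 = 129.0 / 3600 = 0.0358333 kg/s
t_res = M / Q_s = 2.29 / 0.0358333 = 63.907 s
Convert to metres: D = 0.0515 m, h = 0.00448 m
Allowable rise: ΔT_a = T_lim − T_in = 258.4 − 168.2 = 90.2 K
γ̇_max² = ΔT_a·ρ·cp / (η·t_res) = [90.2 × 932 × 2214] / [1810 × 63.907] = 1609.06 s⁻²
γ̇_max = √1609.06 = 40.1131 s⁻¹
Solve γ̇ = πDN/h for N: N_max = γ̇_max·h/(π·D) = 40.1131 × 0.00448 / (π × 0.0515) = 1.11073 rev/s = 66.6436 rpm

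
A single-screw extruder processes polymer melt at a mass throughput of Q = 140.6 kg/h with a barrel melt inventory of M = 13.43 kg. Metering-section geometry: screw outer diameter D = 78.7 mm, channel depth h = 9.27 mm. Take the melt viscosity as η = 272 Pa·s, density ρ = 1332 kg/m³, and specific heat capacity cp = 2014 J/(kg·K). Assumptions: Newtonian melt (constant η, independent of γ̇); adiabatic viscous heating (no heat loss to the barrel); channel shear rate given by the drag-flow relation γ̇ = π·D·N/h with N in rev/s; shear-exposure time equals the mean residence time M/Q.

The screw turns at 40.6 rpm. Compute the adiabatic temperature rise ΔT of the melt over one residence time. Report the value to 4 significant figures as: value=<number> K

Q_s = Q / 3600 = 140.6 / 3600 = 0.0390556 kg/s
Mean residence time: t_res = M/Q_s = 13.43 kg / 0.0390556 kg/s = 343.869 s
D = 78.7 mm = 0.0787 m;  h = 9.27 mm = 0.00927 m;  N = 40.6 rpm / 60 = 0.676667 rev/s
Shear rate: γ̇ = πDN/h = π·0.0787·0.676667/0.00927 = 18.0476 s⁻¹
ΔT = η·γ̇²·t_res/(ρ·cp) = [272 × 18.0476² × 343.869] / [1332 × 2014] = 11.3563 K

value=11.36 K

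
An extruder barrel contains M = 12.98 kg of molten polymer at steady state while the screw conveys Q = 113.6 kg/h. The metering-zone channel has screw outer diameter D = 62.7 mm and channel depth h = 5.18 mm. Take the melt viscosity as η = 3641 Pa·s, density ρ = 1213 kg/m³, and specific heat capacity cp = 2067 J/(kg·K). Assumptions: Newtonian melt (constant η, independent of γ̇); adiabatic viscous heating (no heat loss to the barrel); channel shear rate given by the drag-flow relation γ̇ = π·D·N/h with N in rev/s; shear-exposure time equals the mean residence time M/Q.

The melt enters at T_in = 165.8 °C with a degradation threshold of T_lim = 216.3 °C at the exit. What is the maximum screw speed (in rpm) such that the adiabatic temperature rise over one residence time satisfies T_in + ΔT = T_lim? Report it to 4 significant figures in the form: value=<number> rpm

value=14.51 rpm

Throughput in SI: Q_s = 113.6 kg/h ÷ 3600 s/h = 0.0315556 kg/s
t_res = M / Q_s = 12.98 / 0.0315556 = 411.338 s
Geometry in SI: D = 62.7 mm → 0.0627 m, h = 5.18 mm → 0.00518 m
Allowable rise: ΔT_a = T_lim − T_in = 216.3 − 165.8 = 50.5 K
Invert ΔT = ηγ̇²t_res/(ρcp) for γ̇: γ̇_max² = ΔT_a ρ cp / (η t_res) = 50.5·1213·2067 / (3641·411.338) = 84.5421 s⁻²
γ̇_max = sqrt(84.5421) = 9.19468 s⁻¹
N_max = γ̇_max·h / (π·D) = 9.19468 · 0.00518 / (π · 0.0627) = 0.241796 rev/s = 14.5078 rpm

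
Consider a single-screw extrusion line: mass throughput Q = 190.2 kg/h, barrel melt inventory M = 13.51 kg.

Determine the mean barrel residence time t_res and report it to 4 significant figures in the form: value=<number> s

value=255.7 s

Throughput in SI: Q_s = 190.2 kg/h ÷ 3600 s/h = 0.0528333 kg/s
t_res = M / Q_s = 13.51 ÷ 0.0528333 = 255.71 s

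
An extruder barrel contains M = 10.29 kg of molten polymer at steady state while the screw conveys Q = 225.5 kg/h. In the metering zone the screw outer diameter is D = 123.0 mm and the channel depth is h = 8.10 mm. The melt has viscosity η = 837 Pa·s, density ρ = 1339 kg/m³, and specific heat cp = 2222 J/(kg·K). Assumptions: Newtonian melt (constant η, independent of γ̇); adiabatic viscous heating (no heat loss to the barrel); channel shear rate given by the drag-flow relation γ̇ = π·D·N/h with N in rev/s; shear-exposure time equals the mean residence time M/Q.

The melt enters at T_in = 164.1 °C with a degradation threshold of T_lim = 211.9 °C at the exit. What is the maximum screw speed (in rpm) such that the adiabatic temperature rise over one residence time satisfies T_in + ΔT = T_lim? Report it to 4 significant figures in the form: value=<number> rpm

value=40.45 rpm

Q_s = Q / 3600 = 225.5 / 3600 = 0.0626389 kg/s
Mean residence time: t_res = M/Q_s = 10.29 kg / 0.0626389 kg/s = 164.275 s
D = 123.0 mm = 0.123 m;  h = 8.10 mm = 0.0081 m
ΔT_a = T_lim − T_in = 211.9 − 164.1 = 47.8 K
γ̇_max² = ΔT_a·ρ·cp/(η·t_res) = 47.8·1339·2222/(837·164.275) = 1034.32 s⁻²
Take the square root: γ̇_max = √(1034.32) = 32.1609 s⁻¹
N_max = γ̇_max·h / (π·D) = 32.1609 · 0.0081 / (π · 0.123) = 0.674152 rev/s = 40.4491 rpm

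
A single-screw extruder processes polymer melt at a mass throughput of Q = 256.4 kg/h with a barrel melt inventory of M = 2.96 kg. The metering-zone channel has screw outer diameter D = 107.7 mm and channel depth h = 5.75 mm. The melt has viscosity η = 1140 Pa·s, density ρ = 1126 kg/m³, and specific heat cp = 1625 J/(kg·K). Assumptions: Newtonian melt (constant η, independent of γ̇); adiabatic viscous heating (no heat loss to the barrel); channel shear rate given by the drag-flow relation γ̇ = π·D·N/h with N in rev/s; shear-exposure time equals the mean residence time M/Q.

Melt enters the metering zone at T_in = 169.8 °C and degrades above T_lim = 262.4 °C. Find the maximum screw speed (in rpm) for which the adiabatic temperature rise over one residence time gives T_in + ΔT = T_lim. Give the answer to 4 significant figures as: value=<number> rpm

value=60.98 rpm

Convert throughput: Q = 256.4 kg/h = 256.4/3600 = 0.0712222 kg/s
t_res = M / Q_s = 2.96 ÷ 0.0712222 = 41.5601 s
Convert to metres: D = 0.1077 m, h = 0.00575 m
ΔT_a = T_lim − T_in = 262.4 − 169.8 = 92.6 K
Invert ΔT = ηγ̇²t_res/(ρcp) for γ̇: γ̇_max² = ΔT_a ρ cp / (η t_res) = 92.6·1126·1625 / (1140·41.5601) = 3576.2 s⁻²
Take the square root: γ̇_max = √(3576.2) = 59.8013 s⁻¹
N_max = γ̇_max·h / (π·D) = 59.8013 · 0.00575 / (π · 0.1077) = 1.01628 rev/s = 60.9768 rpm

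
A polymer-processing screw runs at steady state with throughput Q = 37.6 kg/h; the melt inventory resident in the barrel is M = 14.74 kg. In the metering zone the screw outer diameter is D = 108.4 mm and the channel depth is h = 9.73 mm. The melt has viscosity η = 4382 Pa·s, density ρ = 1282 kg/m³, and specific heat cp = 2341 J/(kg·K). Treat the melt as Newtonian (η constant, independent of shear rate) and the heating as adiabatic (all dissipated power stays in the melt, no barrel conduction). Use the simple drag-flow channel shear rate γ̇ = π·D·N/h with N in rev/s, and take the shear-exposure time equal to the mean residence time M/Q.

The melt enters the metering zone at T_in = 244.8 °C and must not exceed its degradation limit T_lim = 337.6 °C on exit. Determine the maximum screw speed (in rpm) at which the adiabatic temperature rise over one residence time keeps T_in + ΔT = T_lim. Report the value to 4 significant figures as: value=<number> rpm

Throughput in SI: Q_s = 37.6 kg/h ÷ 3600 s/h = 0.0104444 kg/s
Mean residence time: t_res = M/Q_s = 14.74 kg / 0.0104444 kg/s = 1411.28 s
D = 108.4 mm = 0.1084 m;  h = 9.73 mm = 0.00973 m
ΔT_a = T_lim − T_in = 337.6 − 244.8 = 92.8 K
Invert ΔT = ηγ̇²t_res/(ρcp) for γ̇: γ̇_max² = ΔT_a ρ cp / (η t_res) = 92.8·1282·2341 / (4382·1411.28) = 45.0353 s⁻²
γ̇_max = sqrt(45.0353) = 6.71083 s⁻¹
N_max = γ̇_max h / (πD) = 6.71083·0.00973/(π·0.1084) = 0.191739 rev/s → ×60 = 11.5043 rpm

value=11.50 rpm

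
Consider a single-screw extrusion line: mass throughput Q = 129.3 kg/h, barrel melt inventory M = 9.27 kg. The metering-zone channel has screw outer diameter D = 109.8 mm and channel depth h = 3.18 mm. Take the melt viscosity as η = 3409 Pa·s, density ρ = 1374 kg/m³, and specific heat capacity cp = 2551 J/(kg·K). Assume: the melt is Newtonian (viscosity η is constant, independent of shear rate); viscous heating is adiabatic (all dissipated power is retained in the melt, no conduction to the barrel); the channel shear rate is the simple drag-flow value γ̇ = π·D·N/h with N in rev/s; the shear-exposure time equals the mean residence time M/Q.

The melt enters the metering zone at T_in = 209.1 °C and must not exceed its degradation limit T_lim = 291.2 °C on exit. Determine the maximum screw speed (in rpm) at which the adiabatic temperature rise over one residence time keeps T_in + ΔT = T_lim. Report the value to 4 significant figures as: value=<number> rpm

Q_s = Q / 3600 = 129.3 / 3600 = 0.0359167 kg/s
Mean residence time: t_res = M/Q_s = 9.27 kg / 0.0359167 kg/s = 258.097 s
Convert to metres: D = 0.1098 m, h = 0.00318 m
ΔT_a = T_lim − T_in = 291.2 − 209.1 = 82.1 K
Invert ΔT = ηγ̇²t_res/(ρcp) for γ̇: γ̇_max² = ΔT_a ρ cp / (η t_res) = 82.1·1374·2551 / (3409·258.097) = 327.062 s⁻²
Take the square root: γ̇_max = √(327.062) = 18.0848 s⁻¹
Solve γ̇ = πDN/h for N: N_max = γ̇_max·h/(π·D) = 18.0848 × 0.00318 / (π × 0.1098) = 0.166721 rev/s = 10.0032 rpm

value=10.00 rpm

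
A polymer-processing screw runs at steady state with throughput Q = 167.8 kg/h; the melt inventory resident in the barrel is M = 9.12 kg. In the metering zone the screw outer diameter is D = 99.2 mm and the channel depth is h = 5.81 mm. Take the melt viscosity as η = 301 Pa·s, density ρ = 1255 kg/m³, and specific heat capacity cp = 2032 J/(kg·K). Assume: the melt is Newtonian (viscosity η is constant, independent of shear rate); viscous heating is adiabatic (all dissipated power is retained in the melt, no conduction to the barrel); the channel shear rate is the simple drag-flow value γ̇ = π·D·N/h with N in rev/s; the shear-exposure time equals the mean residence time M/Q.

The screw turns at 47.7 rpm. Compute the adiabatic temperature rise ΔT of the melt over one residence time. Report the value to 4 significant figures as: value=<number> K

Throughput in SI: Q_s = 167.8 kg/h ÷ 3600 s/h = 0.0466111 kg/s
t_res = M / Q_s = 9.12 ÷ 0.0466111 = 195.662 s
Geometry in metres: D = 99.2 mm → 0.0992 m, h = 5.81 mm → 0.00581 m; screw speed N = 47.7 rpm = 0.795 rev/s
γ̇ = π·D·N / h = π · 0.0992 · 0.795 / 0.00581 = 42.6435 s⁻¹
ΔT = η·γ̇²·t_res / (ρ·cp) = 301 · (42.6435)² · 195.662 / (1255 · 2032) = 41.9962 K

value=42.00 K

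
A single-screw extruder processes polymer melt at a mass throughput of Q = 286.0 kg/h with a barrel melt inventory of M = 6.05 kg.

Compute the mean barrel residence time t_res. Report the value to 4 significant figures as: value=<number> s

Q_s = Q / 3600 = 286.0 / 3600 = 0.0794444 kg/s
Mean residence time: t_res = M/Q_s = 6.05 kg / 0.0794444 kg/s = 76.1538 s

value=76.15 s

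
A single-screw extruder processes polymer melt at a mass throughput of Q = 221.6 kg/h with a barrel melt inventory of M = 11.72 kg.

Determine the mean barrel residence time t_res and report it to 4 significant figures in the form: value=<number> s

value=190.4 s

Throughput in SI: Q_s = 221.6 kg/h ÷ 3600 s/h = 0.0615556 kg/s
t_res = M / Q_s = 11.72 ÷ 0.0615556 = 190.397 s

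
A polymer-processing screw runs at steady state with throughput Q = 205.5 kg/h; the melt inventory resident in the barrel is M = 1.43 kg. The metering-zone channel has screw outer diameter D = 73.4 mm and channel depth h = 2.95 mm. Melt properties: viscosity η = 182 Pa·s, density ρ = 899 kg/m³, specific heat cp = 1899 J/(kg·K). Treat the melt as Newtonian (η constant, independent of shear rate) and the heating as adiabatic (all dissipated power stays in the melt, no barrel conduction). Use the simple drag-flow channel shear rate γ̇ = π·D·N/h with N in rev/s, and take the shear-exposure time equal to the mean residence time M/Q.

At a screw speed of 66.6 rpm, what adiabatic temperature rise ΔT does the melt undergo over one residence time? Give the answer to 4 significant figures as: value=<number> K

value=20.11 K

Throughput in SI: Q_s = 205.5 kg/h ÷ 3600 s/h = 0.0570833 kg/s
Mean residence time: t_res = M/Q_s = 1.43 kg / 0.0570833 kg/s = 25.0511 s
Geometry in metres: D = 73.4 mm → 0.0734 m, h = 2.95 mm → 0.00295 m; screw speed N = 66.6 rpm = 1.11 rev/s
Shear rate: γ̇ = πDN/h = π·0.0734·1.11/0.00295 = 86.7655 s⁻¹
ΔT = η·γ̇²·t_res/(ρ·cp) = [182 × 86.7655² × 25.0511] / [899 × 1899] = 20.1051 K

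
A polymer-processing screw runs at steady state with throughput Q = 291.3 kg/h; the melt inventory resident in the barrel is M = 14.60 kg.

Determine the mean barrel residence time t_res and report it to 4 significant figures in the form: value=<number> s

Convert throughput: Q = 291.3 kg/h = 291.3/3600 = 0.0809167 kg/s
t_res = M / Q_s = 14.60 / 0.0809167 = 180.433 s

value=180.4 s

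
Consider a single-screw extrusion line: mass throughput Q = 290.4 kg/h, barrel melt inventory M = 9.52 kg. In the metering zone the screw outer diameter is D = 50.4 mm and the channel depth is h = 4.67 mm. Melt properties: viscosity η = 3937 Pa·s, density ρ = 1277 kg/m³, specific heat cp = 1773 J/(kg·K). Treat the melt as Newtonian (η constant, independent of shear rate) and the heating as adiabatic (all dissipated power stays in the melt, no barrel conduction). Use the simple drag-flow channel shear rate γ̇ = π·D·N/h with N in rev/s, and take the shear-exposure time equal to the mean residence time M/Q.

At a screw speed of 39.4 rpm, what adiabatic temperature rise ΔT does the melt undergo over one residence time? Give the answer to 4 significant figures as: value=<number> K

value=101.7 K

Q_s = Q / 3600 = 290.4 / 3600 = 0.0806667 kg/s
Mean residence time: t_res = M/Q_s = 9.52 kg / 0.0806667 kg/s = 118.017 s
Geometry in metres: D = 50.4 mm → 0.0504 m, h = 4.67 mm → 0.00467 m; screw speed N = 39.4 rpm = 0.656667 rev/s
Shear rate: γ̇ = πDN/h = π·0.0504·0.656667/0.00467 = 22.2643 s⁻¹
ΔT = η·γ̇²·t_res/(ρ·cp) = [3937 × 22.2643² × 118.017] / [1277 × 1773] = 101.725 K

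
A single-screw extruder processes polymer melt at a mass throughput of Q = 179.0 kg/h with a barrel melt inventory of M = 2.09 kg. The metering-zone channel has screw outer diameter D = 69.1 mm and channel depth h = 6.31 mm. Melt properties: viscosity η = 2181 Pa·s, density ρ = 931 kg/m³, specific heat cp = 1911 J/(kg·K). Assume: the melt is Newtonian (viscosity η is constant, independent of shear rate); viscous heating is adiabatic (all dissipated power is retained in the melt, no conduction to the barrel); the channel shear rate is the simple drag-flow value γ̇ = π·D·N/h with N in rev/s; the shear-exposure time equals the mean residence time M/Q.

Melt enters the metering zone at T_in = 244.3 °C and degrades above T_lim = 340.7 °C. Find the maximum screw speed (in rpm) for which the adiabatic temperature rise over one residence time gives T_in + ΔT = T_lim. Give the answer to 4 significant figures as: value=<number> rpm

Convert throughput: Q = 179.0 kg/h = 179.0/3600 = 0.0497222 kg/s
Mean residence time: t_res = M/Q_s = 2.09 kg / 0.0497222 kg/s = 42.0335 s
Convert to metres: D = 0.0691 m, h = 0.00631 m
ΔT_a = T_lim − T_in = 340.7 − 244.3 = 96.4 K
γ̇_max² = ΔT_a·ρ·cp / (η·t_res) = [96.4 × 931 × 1911] / [2181 × 42.0335] = 1870.84 s⁻²
γ̇_max = sqrt(1870.84) = 43.2532 s⁻¹
N_max = γ̇_max·h / (π·D) = 43.2532 · 0.00631 / (π · 0.0691) = 1.25724 rev/s = 75.4346 rpm

value=75.43 rpm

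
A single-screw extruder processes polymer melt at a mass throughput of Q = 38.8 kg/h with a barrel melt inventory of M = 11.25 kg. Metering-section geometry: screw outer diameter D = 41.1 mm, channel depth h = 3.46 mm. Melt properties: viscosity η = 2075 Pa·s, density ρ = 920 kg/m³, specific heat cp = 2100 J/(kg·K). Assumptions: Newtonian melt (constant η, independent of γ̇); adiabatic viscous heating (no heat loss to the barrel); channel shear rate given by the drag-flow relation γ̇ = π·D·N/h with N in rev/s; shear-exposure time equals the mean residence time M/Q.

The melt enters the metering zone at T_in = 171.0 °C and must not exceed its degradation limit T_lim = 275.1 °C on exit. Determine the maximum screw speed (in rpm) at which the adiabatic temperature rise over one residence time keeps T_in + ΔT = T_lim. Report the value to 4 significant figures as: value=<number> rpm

value=15.49 rpm

Throughput in SI: Q_s = 38.8 kg/h ÷ 3600 s/h = 0.0107778 kg/s
t_res = M / Q_s = 11.25 / 0.0107778 = 1043.81 s
Geometry in SI: D = 41.1 mm → 0.0411 m, h = 3.46 mm → 0.00346 m
ΔT_a = T_lim − T_in = 275.1 − 171.0 = 104.1 K
γ̇_max² = ΔT_a·ρ·cp/(η·t_res) = 104.1·920·2100/(2075·1043.81) = 92.8574 s⁻²
γ̇_max = sqrt(92.8574) = 9.63625 s⁻¹
N_max = γ̇_max·h / (π·D) = 9.63625 · 0.00346 / (π · 0.0411) = 0.258222 rev/s = 15.4933 rpm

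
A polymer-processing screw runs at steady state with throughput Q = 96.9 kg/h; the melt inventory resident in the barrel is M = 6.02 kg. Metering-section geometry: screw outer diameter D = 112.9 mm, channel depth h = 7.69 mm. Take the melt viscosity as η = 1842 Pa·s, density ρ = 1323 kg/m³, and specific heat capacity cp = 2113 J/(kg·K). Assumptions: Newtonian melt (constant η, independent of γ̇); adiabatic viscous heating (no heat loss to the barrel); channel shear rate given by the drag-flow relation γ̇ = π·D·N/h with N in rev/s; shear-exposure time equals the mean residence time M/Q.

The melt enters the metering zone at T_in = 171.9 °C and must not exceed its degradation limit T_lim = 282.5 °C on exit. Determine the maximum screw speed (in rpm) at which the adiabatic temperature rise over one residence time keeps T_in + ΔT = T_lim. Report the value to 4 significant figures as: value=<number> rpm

value=35.64 rpm

Q_s = Q / 3600 = 96.9 / 3600 = 0.0269167 kg/s
t_res = M / Q_s = 6.02 ÷ 0.0269167 = 223.653 s
Convert to metres: D = 0.1129 m, h = 0.00769 m
ΔT_a = T_lim − T_in = 282.5 °C − 171.9 °C = 110.6 K
γ̇_max² = ΔT_a·ρ·cp/(η·t_res) = 110.6·1323·2113/(1842·223.653) = 750.498 s⁻²
γ̇_max = √750.498 = 27.3952 s⁻¹
N_max = γ̇_max·h / (π·D) = 27.3952 · 0.00769 / (π · 0.1129) = 0.59396 rev/s = 35.6376 rpm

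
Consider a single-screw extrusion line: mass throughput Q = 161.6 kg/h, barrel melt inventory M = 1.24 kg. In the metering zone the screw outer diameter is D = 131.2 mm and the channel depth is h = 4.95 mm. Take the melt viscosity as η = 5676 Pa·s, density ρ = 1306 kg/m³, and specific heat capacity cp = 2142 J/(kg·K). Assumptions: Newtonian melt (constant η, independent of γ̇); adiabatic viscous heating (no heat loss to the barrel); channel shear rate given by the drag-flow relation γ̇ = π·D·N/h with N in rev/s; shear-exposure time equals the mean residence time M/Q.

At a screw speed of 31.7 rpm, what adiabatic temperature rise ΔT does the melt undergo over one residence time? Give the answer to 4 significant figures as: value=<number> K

value=108.5 K

Q_s = Q / 3600 = 161.6 / 3600 = 0.0448889 kg/s
Mean residence time: t_res = M/Q_s = 1.24 kg / 0.0448889 kg/s = 27.6238 s
Convert to SI: D = 0.1312 m, h = 0.00495 m, N = 31.7/60 = 0.528333 rev/s
γ̇ = π·D·N / h = π · 0.1312 · 0.528333 / 0.00495 = 43.9933 s⁻¹
ΔT = η·γ̇²·t_res/(ρ·cp) = [5676 × 43.9933² × 27.6238] / [1306 × 2142] = 108.476 K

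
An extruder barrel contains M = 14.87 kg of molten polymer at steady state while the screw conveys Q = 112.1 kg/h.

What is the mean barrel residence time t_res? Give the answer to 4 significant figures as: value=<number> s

Convert throughput: Q = 112.1 kg/h = 112.1/3600 = 0.0311389 kg/s
t_res = M / Q_s = 14.87 ÷ 0.0311389 = 477.538 s

value=477.5 s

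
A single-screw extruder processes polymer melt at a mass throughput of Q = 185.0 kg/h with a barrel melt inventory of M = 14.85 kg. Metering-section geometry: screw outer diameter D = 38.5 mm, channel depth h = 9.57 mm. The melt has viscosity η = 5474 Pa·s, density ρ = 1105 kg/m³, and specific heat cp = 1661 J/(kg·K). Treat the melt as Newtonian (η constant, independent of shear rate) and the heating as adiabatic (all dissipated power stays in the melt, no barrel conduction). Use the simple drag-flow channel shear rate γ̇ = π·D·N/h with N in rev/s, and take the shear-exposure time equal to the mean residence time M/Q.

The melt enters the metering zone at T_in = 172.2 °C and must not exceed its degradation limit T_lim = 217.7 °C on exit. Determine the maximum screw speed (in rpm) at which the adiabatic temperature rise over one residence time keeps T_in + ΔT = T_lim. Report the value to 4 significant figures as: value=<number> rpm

value=34.49 rpm

Convert throughput: Q = 185.0 kg/h = 185.0/3600 = 0.0513889 kg/s
t_res = M / Q_s = 14.85 / 0.0513889 = 288.973 s
Geometry in SI: D = 38.5 mm → 0.0385 m, h = 9.57 mm → 0.00957 m
Allowable rise: ΔT_a = T_lim − T_in = 217.7 − 172.2 = 45.5 K
γ̇_max² = ΔT_a·ρ·cp / (η·t_res) = [45.5 × 1105 × 1661] / [5474 × 288.973] = 52.7936 s⁻²
γ̇_max = sqrt(52.7936) = 7.26592 s⁻¹
N_max = γ̇_max·h / (π·D) = 7.26592 · 0.00957 / (π · 0.0385) = 0.5749 rev/s = 34.494 rpm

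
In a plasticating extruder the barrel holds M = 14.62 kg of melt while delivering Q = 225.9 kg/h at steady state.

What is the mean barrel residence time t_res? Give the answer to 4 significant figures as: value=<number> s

Convert throughput: Q = 225.9 kg/h = 225.9/3600 = 0.06275 kg/s
Mean residence time: t_res = M/Q_s = 14.62 kg / 0.06275 kg/s = 232.988 s

value=233.0 s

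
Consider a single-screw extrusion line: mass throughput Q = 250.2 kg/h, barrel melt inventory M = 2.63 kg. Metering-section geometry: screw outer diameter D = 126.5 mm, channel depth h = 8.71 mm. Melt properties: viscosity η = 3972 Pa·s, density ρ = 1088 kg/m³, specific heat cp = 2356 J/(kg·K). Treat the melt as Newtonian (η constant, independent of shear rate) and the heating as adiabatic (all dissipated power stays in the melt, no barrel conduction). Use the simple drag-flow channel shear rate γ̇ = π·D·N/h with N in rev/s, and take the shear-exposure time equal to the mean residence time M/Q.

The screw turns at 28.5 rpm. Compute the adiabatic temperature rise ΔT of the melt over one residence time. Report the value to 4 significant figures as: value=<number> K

Q_s = Q / 3600 = 250.2 / 3600 = 0.0695 kg/s
Mean residence time: t_res = M/Q_s = 2.63 kg / 0.0695 kg/s = 37.8417 s
Convert to SI: D = 0.1265 m, h = 0.00871 m, N = 28.5/60 = 0.475 rev/s
Shear rate: γ̇ = πDN/h = π·0.1265·0.475/0.00871 = 21.6728 s⁻¹
ΔT = η·γ̇²·t_res / (ρ·cp) = 3972 · (21.6728)² · 37.8417 / (1088 · 2356) = 27.5428 K

value=27.54 K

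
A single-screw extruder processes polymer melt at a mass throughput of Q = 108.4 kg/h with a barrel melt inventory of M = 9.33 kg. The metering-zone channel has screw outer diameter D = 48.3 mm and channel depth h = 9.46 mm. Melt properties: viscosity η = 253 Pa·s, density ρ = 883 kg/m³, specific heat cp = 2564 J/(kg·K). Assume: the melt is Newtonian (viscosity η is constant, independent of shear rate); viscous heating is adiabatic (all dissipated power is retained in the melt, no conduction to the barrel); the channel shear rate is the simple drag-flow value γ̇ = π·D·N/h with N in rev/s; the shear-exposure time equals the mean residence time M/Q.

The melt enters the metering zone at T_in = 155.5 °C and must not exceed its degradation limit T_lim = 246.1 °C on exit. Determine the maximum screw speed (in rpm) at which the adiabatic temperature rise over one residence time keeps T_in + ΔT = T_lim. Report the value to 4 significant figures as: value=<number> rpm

value=191.3 rpm

Throughput in SI: Q_s = 108.4 kg/h ÷ 3600 s/h = 0.0301111 kg/s
t_res = M / Q_s = 9.33 / 0.0301111 = 309.852 s
D = 48.3 mm = 0.0483 m;  h = 9.46 mm = 0.00946 m
ΔT_a = T_lim − T_in = 246.1 − 155.5 = 90.6 K
γ̇_max² = ΔT_a·ρ·cp / (η·t_res) = [90.6 × 883 × 2564] / [253 × 309.852] = 2616.57 s⁻²
γ̇_max = sqrt(2616.57) = 51.1524 s⁻¹
N_max = γ̇_max h / (πD) = 51.1524·0.00946/(π·0.0483) = 3.18904 rev/s → ×60 = 191.342 rpm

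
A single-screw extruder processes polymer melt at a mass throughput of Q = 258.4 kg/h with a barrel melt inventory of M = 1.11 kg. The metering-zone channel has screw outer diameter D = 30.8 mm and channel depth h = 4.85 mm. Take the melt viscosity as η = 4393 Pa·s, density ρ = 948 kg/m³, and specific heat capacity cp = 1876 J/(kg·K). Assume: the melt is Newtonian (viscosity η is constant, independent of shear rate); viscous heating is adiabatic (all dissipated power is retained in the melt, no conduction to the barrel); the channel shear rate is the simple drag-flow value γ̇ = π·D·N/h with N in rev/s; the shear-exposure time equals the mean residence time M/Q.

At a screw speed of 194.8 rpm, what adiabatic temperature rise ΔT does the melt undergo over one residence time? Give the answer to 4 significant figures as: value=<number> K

value=160.3 K

Q_s = Q / 3600 = 258.4 / 3600 = 0.0717778 kg/s
t_res = M / Q_s = 1.11 ÷ 0.0717778 = 15.4644 s
D = 30.8 mm = 0.0308 m;  h = 4.85 mm = 0.00485 m;  N = 194.8 rpm / 60 = 3.24667 rev/s
γ̇ = π·D·N / h = π · 0.0308 · 3.24667 / 0.00485 = 64.7734 s⁻¹
ΔT = η·γ̇²·t_res/(ρ·cp) = [4393 × 64.7734² × 15.4644] / [948 × 1876] = 160.268 K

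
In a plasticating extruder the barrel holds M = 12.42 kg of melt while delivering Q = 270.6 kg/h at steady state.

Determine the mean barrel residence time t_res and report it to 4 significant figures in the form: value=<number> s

value=165.2 s

Throughput in SI: Q_s = 270.6 kg/h ÷ 3600 s/h = 0.0751667 kg/s
t_res = M / Q_s = 12.42 ÷ 0.0751667 = 165.233 s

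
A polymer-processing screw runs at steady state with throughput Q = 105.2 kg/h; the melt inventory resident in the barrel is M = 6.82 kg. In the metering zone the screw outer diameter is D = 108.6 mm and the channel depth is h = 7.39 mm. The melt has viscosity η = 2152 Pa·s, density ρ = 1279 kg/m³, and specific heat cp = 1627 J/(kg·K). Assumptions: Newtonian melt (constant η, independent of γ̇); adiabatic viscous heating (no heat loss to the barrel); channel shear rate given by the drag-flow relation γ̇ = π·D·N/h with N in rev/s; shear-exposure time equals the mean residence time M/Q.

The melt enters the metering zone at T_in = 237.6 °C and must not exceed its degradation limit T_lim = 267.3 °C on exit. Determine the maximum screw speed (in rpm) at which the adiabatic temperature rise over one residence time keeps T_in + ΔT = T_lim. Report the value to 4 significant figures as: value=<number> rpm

value=14.42 rpm

Convert throughput: Q = 105.2 kg/h = 105.2/3600 = 0.0292222 kg/s
t_res = M / Q_s = 6.82 ÷ 0.0292222 = 233.384 s
D = 108.6 mm = 0.1086 m;  h = 7.39 mm = 0.00739 m
Allowable rise: ΔT_a = T_lim − T_in = 267.3 − 237.6 = 29.7 K
γ̇_max² = ΔT_a·ρ·cp / (η·t_res) = [29.7 × 1279 × 1627] / [2152 × 233.384] = 123.056 s⁻²
γ̇_max = √123.056 = 11.093 s⁻¹
Solve γ̇ = πDN/h for N: N_max = γ̇_max·h/(π·D) = 11.093 × 0.00739 / (π × 0.1086) = 0.240279 rev/s = 14.4167 rpm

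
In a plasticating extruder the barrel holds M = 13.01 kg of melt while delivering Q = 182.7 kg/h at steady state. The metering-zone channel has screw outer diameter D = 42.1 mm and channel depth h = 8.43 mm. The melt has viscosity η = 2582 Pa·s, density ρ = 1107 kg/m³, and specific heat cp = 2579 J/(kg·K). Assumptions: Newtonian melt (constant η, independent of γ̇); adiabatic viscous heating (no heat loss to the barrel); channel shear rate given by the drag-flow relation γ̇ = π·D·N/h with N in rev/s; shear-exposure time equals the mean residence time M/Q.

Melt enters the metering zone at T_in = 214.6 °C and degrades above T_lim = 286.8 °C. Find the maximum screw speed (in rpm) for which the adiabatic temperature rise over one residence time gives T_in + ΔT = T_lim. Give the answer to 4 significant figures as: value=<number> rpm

value=67.49 rpm

Convert throughput: Q = 182.7 kg/h = 182.7/3600 = 0.05075 kg/s
t_res = M / Q_s = 13.01 ÷ 0.05075 = 256.355 s
Convert to metres: D = 0.0421 m, h = 0.00843 m
ΔT_a = T_lim − T_in = 286.8 °C − 214.6 °C = 72.2 K
γ̇_max² = ΔT_a·ρ·cp / (η·t_res) = [72.2 × 1107 × 2579] / [2582 × 256.355] = 311.414 s⁻²
γ̇_max = √311.414 = 17.6469 s⁻¹
Solve γ̇ = πDN/h for N: N_max = γ̇_max·h/(π·D) = 17.6469 × 0.00843 / (π × 0.0421) = 1.12477 rev/s = 67.4864 rpm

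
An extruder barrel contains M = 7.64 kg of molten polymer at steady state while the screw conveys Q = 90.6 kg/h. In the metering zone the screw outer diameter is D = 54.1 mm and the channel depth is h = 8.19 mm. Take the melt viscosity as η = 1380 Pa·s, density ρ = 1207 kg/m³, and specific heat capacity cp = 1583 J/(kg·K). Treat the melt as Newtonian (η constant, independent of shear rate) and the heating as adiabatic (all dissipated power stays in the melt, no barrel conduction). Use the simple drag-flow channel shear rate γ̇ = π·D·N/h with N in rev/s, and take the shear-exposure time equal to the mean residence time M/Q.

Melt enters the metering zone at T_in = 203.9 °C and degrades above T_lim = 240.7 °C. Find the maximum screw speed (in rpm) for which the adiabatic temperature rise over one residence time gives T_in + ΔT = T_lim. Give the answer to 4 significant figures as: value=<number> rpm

value=37.46 rpm

Convert throughput: Q = 90.6 kg/h = 90.6/3600 = 0.0251667 kg/s
t_res = M / Q_s = 7.64 ÷ 0.0251667 = 303.576 s
D = 54.1 mm = 0.0541 m;  h = 8.19 mm = 0.00819 m
ΔT_a = T_lim − T_in = 240.7 − 203.9 = 36.8 K
γ̇_max² = ΔT_a·ρ·cp/(η·t_res) = 36.8·1207·1583/(1380·303.576) = 167.838 s⁻²
γ̇_max = sqrt(167.838) = 12.9552 s⁻¹
N_max = γ̇_max·h / (π·D) = 12.9552 · 0.00819 / (π · 0.0541) = 0.624283 rev/s = 37.457 rpm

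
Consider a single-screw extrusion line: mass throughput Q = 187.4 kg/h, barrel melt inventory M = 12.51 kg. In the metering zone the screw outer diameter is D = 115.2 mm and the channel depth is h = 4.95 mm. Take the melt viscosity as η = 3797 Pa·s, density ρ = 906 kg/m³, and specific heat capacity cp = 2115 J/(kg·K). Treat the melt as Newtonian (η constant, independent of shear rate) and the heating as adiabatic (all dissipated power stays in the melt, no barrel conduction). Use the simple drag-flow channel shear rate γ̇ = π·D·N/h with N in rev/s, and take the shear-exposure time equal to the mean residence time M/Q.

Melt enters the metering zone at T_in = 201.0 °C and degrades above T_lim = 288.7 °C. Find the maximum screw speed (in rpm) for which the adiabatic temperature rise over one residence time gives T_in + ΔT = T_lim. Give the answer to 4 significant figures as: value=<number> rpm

Throughput in SI: Q_s = 187.4 kg/h ÷ 3600 s/h = 0.0520556 kg/s
t_res = M / Q_s = 12.51 ÷ 0.0520556 = 240.32 s
Convert to metres: D = 0.1152 m, h = 0.00495 m
Allowable rise: ΔT_a = T_lim − T_in = 288.7 − 201.0 = 87.7 K
γ̇_max² = ΔT_a·ρ·cp / (η·t_res) = [87.7 × 906 × 2115] / [3797 × 240.32] = 184.165 s⁻²
Take the square root: γ̇_max = √(184.165) = 13.5707 s⁻¹
N_max = γ̇_max h / (πD) = 13.5707·0.00495/(π·0.1152) = 0.185612 rev/s → ×60 = 11.1367 rpm

value=11.14 rpm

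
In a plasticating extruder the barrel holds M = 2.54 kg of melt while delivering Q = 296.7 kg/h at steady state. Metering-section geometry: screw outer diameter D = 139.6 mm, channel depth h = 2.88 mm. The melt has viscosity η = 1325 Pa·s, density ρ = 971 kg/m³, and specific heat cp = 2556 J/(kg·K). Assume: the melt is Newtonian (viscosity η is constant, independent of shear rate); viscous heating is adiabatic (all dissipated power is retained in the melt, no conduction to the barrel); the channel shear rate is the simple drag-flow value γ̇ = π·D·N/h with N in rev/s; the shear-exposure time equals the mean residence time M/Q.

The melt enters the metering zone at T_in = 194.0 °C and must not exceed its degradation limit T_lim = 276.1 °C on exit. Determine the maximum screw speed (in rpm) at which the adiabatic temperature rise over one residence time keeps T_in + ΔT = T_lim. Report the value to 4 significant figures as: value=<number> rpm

Throughput in SI: Q_s = 296.7 kg/h ÷ 3600 s/h = 0.0824167 kg/s
t_res = M / Q_s = 2.54 ÷ 0.0824167 = 30.819 s
Geometry in SI: D = 139.6 mm → 0.1396 m, h = 2.88 mm → 0.00288 m
ΔT_a = T_lim − T_in = 276.1 − 194.0 = 82.1 K
γ̇_max² = ΔT_a·ρ·cp / (η·t_res) = [82.1 × 971 × 2556] / [1325 × 30.819] = 4989.86 s⁻²
γ̇_max = √4989.86 = 70.639 s⁻¹
N_max = γ̇_max·h / (π·D) = 70.639 · 0.00288 / (π · 0.1396) = 0.463876 rev/s = 27.8325 rpm

value=27.83 rpm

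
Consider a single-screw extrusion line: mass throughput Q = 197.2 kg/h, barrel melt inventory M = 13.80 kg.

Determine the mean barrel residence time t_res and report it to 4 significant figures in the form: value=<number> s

Convert throughput: Q = 197.2 kg/h = 197.2/3600 = 0.0547778 kg/s
Mean residence time: t_res = M/Q_s = 13.80 kg / 0.0547778 kg/s = 251.927 s

value=251.9 s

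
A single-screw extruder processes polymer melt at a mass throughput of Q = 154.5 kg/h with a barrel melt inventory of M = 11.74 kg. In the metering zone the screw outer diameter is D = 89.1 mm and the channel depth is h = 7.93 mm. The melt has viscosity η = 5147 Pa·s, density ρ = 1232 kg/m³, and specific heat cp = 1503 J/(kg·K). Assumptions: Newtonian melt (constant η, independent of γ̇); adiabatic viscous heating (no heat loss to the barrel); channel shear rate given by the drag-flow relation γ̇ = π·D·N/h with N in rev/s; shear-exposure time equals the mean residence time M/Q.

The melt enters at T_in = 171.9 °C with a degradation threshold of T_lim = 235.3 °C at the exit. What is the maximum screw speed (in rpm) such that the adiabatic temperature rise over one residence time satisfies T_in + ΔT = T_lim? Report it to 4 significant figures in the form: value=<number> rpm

Q_s = Q / 3600 = 154.5 / 3600 = 0.0429167 kg/s
t_res = M / Q_s = 11.74 / 0.0429167 = 273.553 s
Geometry in SI: D = 89.1 mm → 0.0891 m, h = 7.93 mm → 0.00793 m
Allowable rise: ΔT_a = T_lim − T_in = 235.3 − 171.9 = 63.4 K
Invert ΔT = ηγ̇²t_res/(ρcp) for γ̇: γ̇_max² = ΔT_a ρ cp / (η t_res) = 63.4·1232·1503 / (5147·273.553) = 83.3801 s⁻²
Take the square root: γ̇_max = √(83.3801) = 9.13127 s⁻¹
N_max = γ̇_max h / (πD) = 9.13127·0.00793/(π·0.0891) = 0.258688 rev/s → ×60 = 15.5213 rpm

value=15.52 rpm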